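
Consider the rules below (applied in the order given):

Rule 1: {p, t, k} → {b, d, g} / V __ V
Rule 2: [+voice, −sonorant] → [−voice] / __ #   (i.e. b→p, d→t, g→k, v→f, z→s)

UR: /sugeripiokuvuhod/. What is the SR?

sugeribioguvuhot

Rule 1 (intervocalic voicing): /p/ is a voiceless stop between vowels /i/ and /i/, so it voices to [b]. /k/ is a voiceless stop between vowels /o/ and /u/, so it voices to [g]. /sugeripiokuvuhod/ → sugeribioguvuhod.
Rule 2 (final devoicing): /d/ is a voiced obstruent in word-final position, so it devoices to [t]. /sugeribioguvuhod/ → sugeribioguvuhot.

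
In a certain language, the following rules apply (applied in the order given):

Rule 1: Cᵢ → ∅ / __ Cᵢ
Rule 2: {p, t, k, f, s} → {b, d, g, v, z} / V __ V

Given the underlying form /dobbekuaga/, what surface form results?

Rule 1 (degemination): /bb/ is a geminate; the first /b/ deletes. /dobbekuaga/ → dobekuaga.
Rule 2 (intervocalic voicing): /k/ is a voiceless obstruent between vowels /e/ and /u/, so it voices to [g]. /dobekuaga/ → dobeguaga.

dobeguaga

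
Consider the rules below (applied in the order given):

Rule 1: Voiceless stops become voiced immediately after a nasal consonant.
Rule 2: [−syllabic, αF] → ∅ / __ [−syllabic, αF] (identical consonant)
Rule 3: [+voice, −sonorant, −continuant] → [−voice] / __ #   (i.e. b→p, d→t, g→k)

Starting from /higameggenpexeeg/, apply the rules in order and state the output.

higamegenbexeek

Rule 1 (post-nasal voicing): /p/ is a voiceless stop immediately after the nasal /n/, so it voices to [b]. /higameggenpexeeg/ → higameggenbexeeg.
Rule 2 (degemination): /gg/ is a geminate; the first /g/ deletes. /higameggenbexeeg/ → higamegenbexeeg.
Rule 3 (final devoicing): /g/ is a voiced stop in word-final position, so it devoices to [k]. /higamegenbexeeg/ → higamegenbexeek.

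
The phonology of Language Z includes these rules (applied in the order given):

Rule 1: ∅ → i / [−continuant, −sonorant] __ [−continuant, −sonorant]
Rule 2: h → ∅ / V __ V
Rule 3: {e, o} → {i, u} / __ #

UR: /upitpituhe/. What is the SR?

Rule 1 (stop-cluster i-epenthesis): /t/ and /p/ form a stop–stop cluster, so [i] is inserted between them. /upitpituhe/ → upitipituhe.
Rule 2 (intervocalic h-deletion): /h/ occurs between vowels /u/ and /e/, so it deletes. /upitipituhe/ → upitipitue.
Rule 3 (final vowel raising): /e/ is a mid vowel in word-final position, so it raises to [i]. /upitipitue/ → upitipitui.

upitipitui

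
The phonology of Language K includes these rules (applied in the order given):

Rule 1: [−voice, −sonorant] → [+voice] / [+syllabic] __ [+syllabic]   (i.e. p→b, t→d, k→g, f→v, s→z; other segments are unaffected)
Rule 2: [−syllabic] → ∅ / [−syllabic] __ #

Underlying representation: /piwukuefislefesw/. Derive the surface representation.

piwuguevisleves

Rule 1 (intervocalic voicing): /k/ is a voiceless obstruent between vowels /u/ and /u/, so it voices to [g]. /f/ is a voiceless obstruent between vowels /e/ and /i/, so it voices to [v]. /f/ is a voiceless obstruent between vowels /e/ and /e/, so it voices to [v]. /piwukuefislefesw/ → piwuguevislevesw.
Rule 2 (final cluster simplification): /w/ is the second consonant of a word-final cluster /sw/, so it deletes. /piwuguevislevesw/ → piwuguevisleves.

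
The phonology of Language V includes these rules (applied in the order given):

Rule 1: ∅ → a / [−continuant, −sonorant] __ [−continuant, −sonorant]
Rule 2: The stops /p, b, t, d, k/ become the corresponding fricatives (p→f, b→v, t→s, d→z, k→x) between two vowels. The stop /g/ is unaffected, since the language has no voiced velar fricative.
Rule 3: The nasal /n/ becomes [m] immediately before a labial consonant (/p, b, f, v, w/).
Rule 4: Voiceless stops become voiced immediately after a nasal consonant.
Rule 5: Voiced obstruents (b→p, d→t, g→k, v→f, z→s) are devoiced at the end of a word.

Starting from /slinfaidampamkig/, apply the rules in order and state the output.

slimfaizambamgik

Rule 1 (stop-cluster a-epenthesis): no segment meets the environment; /slinfaidampamkig/ is unchanged.
Rule 2 (intervocalic spirantization): /d/ is a stop between vowels /i/ and /a/, so it spirantizes to the fricative [z]. /slinfaidampamkig/ → slinfaizampamkig.
Rule 3 (nasal place assimilation): /n/ precedes the labial consonant /f/, so it assimilates in place to [m]. /slinfaizampamkig/ → slimfaizampamkig.
Rule 4 (post-nasal voicing): /p/ is a voiceless stop immediately after the nasal /m/, so it voices to [b]. /k/ is a voiceless stop immediately after the nasal /m/, so it voices to [g]. /slimfaizampamkig/ → slimfaizambamgig.
Rule 5 (final devoicing): /g/ is a voiced obstruent in word-final position, so it devoices to [k]. /slimfaizambamgig/ → slimfaizambamgik.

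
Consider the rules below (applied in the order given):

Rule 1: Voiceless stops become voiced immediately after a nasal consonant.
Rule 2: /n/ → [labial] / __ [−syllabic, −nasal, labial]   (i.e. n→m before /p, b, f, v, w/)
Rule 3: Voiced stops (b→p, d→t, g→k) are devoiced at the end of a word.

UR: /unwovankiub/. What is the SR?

Rule 1 (post-nasal voicing): /k/ is a voiceless stop immediately after the nasal /n/, so it voices to [g]. /unwovankiub/ → unwovangiub.
Rule 2 (nasal place assimilation): /n/ precedes the labial consonant /w/, so it assimilates in place to [m]. /unwovangiub/ → umwovangiub.
Rule 3 (final devoicing): /b/ is a voiced stop in word-final position, so it devoices to [p]. /umwovangiub/ → umwovangiup.

umwovangiup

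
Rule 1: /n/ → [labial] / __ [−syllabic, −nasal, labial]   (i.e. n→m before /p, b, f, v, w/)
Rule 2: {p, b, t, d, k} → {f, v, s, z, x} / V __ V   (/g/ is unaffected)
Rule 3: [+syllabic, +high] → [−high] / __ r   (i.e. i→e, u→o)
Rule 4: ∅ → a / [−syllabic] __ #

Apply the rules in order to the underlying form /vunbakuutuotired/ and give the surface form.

Rule 1 (nasal place assimilation): /n/ precedes the labial consonant /b/, so it assimilates in place to [m]. /vunbakuutuotired/ → vumbakuutuotired.
Rule 2 (intervocalic spirantization): /k/ is a stop between vowels /a/ and /u/, so it spirantizes to the fricative [x]. /t/ is a stop between vowels /u/ and /u/, so it spirantizes to the fricative [s]. /t/ is a stop between vowels /o/ and /i/, so it spirantizes to the fricative [s]. /vumbakuutuotired/ → vumbaxuusuosired.
Rule 3 (pre-rhotic lowering): /i/ is a high vowel immediately before /r/, so it lowers to [e]. /vumbaxuusuosired/ → vumbaxuusuosered.
Rule 4 (final a-epenthesis): the form ends in the consonant /d/, so [a] is inserted word-finally. /vumbaxuusuosered/ → vumbaxuusuosereda.

vumbaxuusuosereda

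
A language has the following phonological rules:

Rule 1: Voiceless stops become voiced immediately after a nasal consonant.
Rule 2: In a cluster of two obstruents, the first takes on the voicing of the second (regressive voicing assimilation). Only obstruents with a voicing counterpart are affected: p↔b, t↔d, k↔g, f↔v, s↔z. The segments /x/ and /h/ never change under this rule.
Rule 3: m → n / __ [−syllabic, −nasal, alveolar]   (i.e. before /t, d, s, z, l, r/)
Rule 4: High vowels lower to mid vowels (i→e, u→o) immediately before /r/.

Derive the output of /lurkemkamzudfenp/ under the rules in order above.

lorkemganzutfenb

Rule 1 (post-nasal voicing): /k/ is a voiceless stop immediately after the nasal /m/, so it voices to [g]. /p/ is a voiceless stop immediately after the nasal /n/, so it voices to [b]. /lurkemkamzudfenp/ → lurkemgamzudfenb.
Rule 2 (regressive voicing assimilation): /d/ precedes the voiceless obstruent /f/, so it devoices to [t] by assimilation. /lurkemgamzudfenb/ → lurkemgamzutfenb.
Rule 3 (nasal place assimilation): /m/ precedes the alveolar consonant /z/, so it assimilates in place to [n]. /lurkemgamzutfenb/ → lurkemganzutfenb.
Rule 4 (pre-rhotic lowering): /u/ is a high vowel immediately before /r/, so it lowers to [o]. /lurkemganzutfenb/ → lorkemganzutfenb.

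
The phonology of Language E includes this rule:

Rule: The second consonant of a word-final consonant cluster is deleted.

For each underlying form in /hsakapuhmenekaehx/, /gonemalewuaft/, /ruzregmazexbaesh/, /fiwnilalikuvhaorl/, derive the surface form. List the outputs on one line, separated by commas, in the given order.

/hsakapuhmenekaehx/: /x/ is the second consonant of a word-final cluster /hx/, so it deletes. → [hsakapuhmenekaeh].
/gonemalewuaft/: /t/ is the second consonant of a word-final cluster /ft/, so it deletes. → [gonemalewuaf].
/ruzregmazexbaesh/: /h/ is the second consonant of a word-final cluster /sh/, so it deletes. → [ruzregmazexbaes].
/fiwnilalikuvhaorl/: /l/ is the second consonant of a word-final cluster /rl/, so it deletes. → [fiwnilalikuvhaor].

hsakapuhmenekaeh, gonemalewuaf, ruzregmazexbaes, fiwnilalikuvhaor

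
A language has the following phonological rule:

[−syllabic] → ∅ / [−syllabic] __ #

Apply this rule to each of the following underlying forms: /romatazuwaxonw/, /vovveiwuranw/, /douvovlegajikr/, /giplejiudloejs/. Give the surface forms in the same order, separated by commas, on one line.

/romatazuwaxonw/: /w/ is the second consonant of a word-final cluster /nw/, so it deletes. → [romatazuwaxon].
/vovveiwuranw/: /w/ is the second consonant of a word-final cluster /nw/, so it deletes. → [vovveiwuran].
/douvovlegajikr/: /r/ is the second consonant of a word-final cluster /kr/, so it deletes. → [douvovlegajik].
/giplejiudloejs/: /s/ is the second consonant of a word-final cluster /js/, so it deletes. → [giplejiudloej].

romatazuwaxon, vovveiwuran, douvovlegajik, giplejiudloej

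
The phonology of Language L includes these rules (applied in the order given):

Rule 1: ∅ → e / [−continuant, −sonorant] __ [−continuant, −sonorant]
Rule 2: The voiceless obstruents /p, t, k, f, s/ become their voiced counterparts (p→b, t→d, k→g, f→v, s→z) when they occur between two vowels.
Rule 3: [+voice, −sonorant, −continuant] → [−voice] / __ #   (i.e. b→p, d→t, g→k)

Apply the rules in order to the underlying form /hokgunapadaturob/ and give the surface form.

Rule 1 (stop-cluster e-epenthesis): /k/ and /g/ form a stop–stop cluster, so [e] is inserted between them. /hokgunapadaturob/ → hokegunapadaturob.
Rule 2 (intervocalic voicing): /k/ is a voiceless obstruent between vowels /o/ and /e/, so it voices to [g]. /p/ is a voiceless obstruent between vowels /a/ and /a/, so it voices to [b]. /t/ is a voiceless obstruent between vowels /a/ and /u/, so it voices to [d]. /hokegunapadaturob/ → hogegunabadadurob.
Rule 3 (final devoicing): /b/ is a voiced stop in word-final position, so it devoices to [p]. /hogegunabadadurob/ → hogegunabadadurop.

hogegunabadadurop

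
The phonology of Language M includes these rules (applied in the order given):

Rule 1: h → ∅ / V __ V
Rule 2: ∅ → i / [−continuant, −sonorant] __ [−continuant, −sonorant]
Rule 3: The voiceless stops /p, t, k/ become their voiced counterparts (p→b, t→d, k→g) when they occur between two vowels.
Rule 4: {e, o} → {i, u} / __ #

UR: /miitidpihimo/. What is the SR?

Rule 1 (intervocalic h-deletion): /h/ occurs between vowels /i/ and /i/, so it deletes. /miitidpihimo/ → miitidpiimo.
Rule 2 (stop-cluster i-epenthesis): /d/ and /p/ form a stop–stop cluster, so [i] is inserted between them. /miitidpiimo/ → miitidipiimo.
Rule 3 (intervocalic voicing): /t/ is a voiceless stop between vowels /i/ and /i/, so it voices to [d]. /p/ is a voiceless stop between vowels /i/ and /i/, so it voices to [b]. /miitidipiimo/ → miididibiimo.
Rule 4 (final vowel raising): /o/ is a mid vowel in word-final position, so it raises to [u]. /miididibiimo/ → miididibiimu.

miididibiimu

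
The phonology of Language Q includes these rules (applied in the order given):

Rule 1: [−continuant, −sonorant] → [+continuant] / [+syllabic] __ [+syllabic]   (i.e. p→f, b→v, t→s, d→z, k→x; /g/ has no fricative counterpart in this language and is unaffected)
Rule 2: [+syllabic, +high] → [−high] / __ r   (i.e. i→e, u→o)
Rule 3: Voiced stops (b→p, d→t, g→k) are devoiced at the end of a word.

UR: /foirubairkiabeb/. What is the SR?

Rule 1 (intervocalic spirantization): /b/ is a stop between vowels /u/ and /a/, so it spirantizes to the fricative [v]. /b/ is a stop between vowels /a/ and /e/, so it spirantizes to the fricative [v]. /foirubairkiabeb/ → foiruvairkiaveb.
Rule 2 (pre-rhotic lowering): /i/ is a high vowel immediately before /r/, so it lowers to [e]. /i/ is a high vowel immediately before /r/, so it lowers to [e]. /foiruvairkiaveb/ → foeruvaerkiaveb.
Rule 3 (final devoicing): /b/ is a voiced stop in word-final position, so it devoices to [p]. /foeruvaerkiaveb/ → foeruvaerkiavep.

foeruvaerkiavep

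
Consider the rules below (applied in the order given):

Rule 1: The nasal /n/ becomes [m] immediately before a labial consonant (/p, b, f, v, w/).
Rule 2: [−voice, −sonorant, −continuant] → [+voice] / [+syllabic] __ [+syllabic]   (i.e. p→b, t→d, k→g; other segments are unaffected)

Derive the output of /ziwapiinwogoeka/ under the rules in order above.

Rule 1 (nasal place assimilation): /n/ precedes the labial consonant /w/, so it assimilates in place to [m]. /ziwapiinwogoeka/ → ziwapiimwogoeka.
Rule 2 (intervocalic voicing): /p/ is a voiceless stop between vowels /a/ and /i/, so it voices to [b]. /k/ is a voiceless stop between vowels /e/ and /a/, so it voices to [g]. /ziwapiimwogoeka/ → ziwabiimwogoega.

ziwabiimwogoega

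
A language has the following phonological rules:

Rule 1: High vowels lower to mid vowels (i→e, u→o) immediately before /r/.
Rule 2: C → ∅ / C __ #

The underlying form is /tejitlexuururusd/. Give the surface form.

Rule 1 (pre-rhotic lowering): /u/ is a high vowel immediately before /r/, so it lowers to [o]. /u/ is a high vowel immediately before /r/, so it lowers to [o]. /tejitlexuururusd/ → tejitlexuororusd.
Rule 2 (final cluster simplification): /d/ is the second consonant of a word-final cluster /sd/, so it deletes. /tejitlexuororusd/ → tejitlexuororus.

tejitlexuororus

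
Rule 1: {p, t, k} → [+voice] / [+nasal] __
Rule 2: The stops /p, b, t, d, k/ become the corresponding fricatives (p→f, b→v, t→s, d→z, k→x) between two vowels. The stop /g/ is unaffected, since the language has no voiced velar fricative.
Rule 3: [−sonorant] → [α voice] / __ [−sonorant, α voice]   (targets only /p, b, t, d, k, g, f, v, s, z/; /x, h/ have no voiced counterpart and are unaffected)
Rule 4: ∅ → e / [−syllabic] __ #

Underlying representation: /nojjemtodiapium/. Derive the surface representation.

Rule 1 (post-nasal voicing): /t/ is a voiceless stop immediately after the nasal /m/, so it voices to [d]. /nojjemtodiapium/ → nojjemdodiapium.
Rule 2 (intervocalic spirantization): /d/ is a stop between vowels /o/ and /i/, so it spirantizes to the fricative [z]. /p/ is a stop between vowels /a/ and /i/, so it spirantizes to the fricative [f]. /nojjemdodiapium/ → nojjemdoziafium.
Rule 3 (regressive voicing assimilation): no segment meets the environment; /nojjemdoziafium/ is unchanged.
Rule 4 (final e-epenthesis): the form ends in the consonant /m/, so [e] is inserted word-finally. /nojjemdoziafium/ → nojjemdoziafiume.

nojjemdoziafiume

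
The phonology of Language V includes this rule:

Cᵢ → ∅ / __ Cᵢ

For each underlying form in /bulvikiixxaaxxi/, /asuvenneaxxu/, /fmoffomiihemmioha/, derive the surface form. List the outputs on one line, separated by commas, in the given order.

bulvikiixaaxi, asuveneaxu, fmofomiihemioha

/bulvikiixxaaxxi/: /xx/ is a geminate; the first /x/ deletes. /xx/ is a geminate; the first /x/ deletes. → [bulvikiixaaxi].
/asuvenneaxxu/: /nn/ is a geminate; the first /n/ deletes. /xx/ is a geminate; the first /x/ deletes. → [asuveneaxu].
/fmoffomiihemmioha/: /ff/ is a geminate; the first /f/ deletes. /mm/ is a geminate; the first /m/ deletes. → [fmofomiihemioha].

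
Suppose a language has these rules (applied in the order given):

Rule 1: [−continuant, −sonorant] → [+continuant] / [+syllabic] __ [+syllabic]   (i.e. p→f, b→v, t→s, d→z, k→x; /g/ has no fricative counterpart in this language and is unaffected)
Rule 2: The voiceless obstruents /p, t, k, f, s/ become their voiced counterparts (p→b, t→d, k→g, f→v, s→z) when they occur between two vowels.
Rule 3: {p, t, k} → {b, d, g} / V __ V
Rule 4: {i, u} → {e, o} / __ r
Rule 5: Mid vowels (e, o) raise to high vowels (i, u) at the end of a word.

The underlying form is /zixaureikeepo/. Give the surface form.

zixaoreixeevu

Rule 1 (intervocalic spirantization): /k/ is a stop between vowels /i/ and /e/, so it spirantizes to the fricative [x]. /p/ is a stop between vowels /e/ and /o/, so it spirantizes to the fricative [f]. /zixaureikeepo/ → zixaureixeefo.
Rule 2 (intervocalic voicing): /f/ is a voiceless obstruent between vowels /e/ and /o/, so it voices to [v]. /zixaureixeefo/ → zixaureixeevo.
Rule 3 (intervocalic voicing): no segment meets the environment; /zixaureixeevo/ is unchanged.
Rule 4 (pre-rhotic lowering): /u/ is a high vowel immediately before /r/, so it lowers to [o]. /zixaureixeevo/ → zixaoreixeevo.
Rule 5 (final vowel raising): /o/ is a mid vowel in word-final position, so it raises to [u]. /zixaoreixeevo/ → zixaoreixeevu.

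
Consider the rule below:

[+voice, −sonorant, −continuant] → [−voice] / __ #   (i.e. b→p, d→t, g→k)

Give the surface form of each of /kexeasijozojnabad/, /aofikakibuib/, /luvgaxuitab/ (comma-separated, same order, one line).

kexeasijozojnabat, aofikakibuip, luvgaxuitap

/kexeasijozojnabad/: /d/ is a voiced stop in word-final position, so it devoices to [t]. → [kexeasijozojnabat].
/aofikakibuib/: /b/ is a voiced stop in word-final position, so it devoices to [p]. → [aofikakibuip].
/luvgaxuitab/: /b/ is a voiced stop in word-final position, so it devoices to [p]. → [luvgaxuitap].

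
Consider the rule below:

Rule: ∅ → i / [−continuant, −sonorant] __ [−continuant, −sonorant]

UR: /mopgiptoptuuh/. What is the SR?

mopigipitopituuh

/p/ and /g/ form a stop–stop cluster, so [i] is inserted between them.
/p/ and /t/ form a stop–stop cluster, so [i] is inserted between them.
/p/ and /t/ form a stop–stop cluster, so [i] is inserted between them.
Surface form: [mopigipitopituuh].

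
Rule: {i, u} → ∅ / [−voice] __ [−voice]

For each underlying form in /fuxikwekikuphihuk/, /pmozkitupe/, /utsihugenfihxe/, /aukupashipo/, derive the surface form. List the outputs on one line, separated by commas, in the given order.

/fuxikwekikuphihuk/: /u/ is a high vowel flanked by voiceless consonants /f/ and /x/, so it deletes. /i/ is a high vowel flanked by voiceless consonants /x/ and /k/, so it deletes. /i/ is a high vowel flanked by voiceless consonants /k/ and /k/, so it deletes. /u/ is a high vowel flanked by voiceless consonants /k/ and /p/, so it deletes. /i/ is a high vowel flanked by voiceless consonants /h/ and /h/, so it deletes. /u/ is a high vowel flanked by voiceless consonants /h/ and /k/, so it deletes. → [fxkwekkphhk].
/pmozkitupe/: /i/ is a high vowel flanked by voiceless consonants /k/ and /t/, so it deletes. /u/ is a high vowel flanked by voiceless consonants /t/ and /p/, so it deletes. → [pmozktpe].
/utsihugenfihxe/: /i/ is a high vowel flanked by voiceless consonants /s/ and /h/, so it deletes. /i/ is a high vowel flanked by voiceless consonants /f/ and /h/, so it deletes. → [utshugenfhxe].
/aukupashipo/: /u/ is a high vowel flanked by voiceless consonants /k/ and /p/, so it deletes. /i/ is a high vowel flanked by voiceless consonants /h/ and /p/, so it deletes. → [aukpashpo].

fxkwekkphhk, pmozktpe, utshugenfhxe, aukpashpo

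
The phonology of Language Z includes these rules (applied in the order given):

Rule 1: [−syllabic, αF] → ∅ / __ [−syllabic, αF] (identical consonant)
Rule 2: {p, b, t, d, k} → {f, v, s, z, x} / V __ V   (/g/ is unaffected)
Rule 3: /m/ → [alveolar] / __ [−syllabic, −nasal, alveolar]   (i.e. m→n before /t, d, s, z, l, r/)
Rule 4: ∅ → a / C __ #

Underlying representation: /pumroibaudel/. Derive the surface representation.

Rule 1 (degemination): no segment meets the environment; /pumroibaudel/ is unchanged.
Rule 2 (intervocalic spirantization): /b/ is a stop between vowels /i/ and /a/, so it spirantizes to the fricative [v]. /d/ is a stop between vowels /u/ and /e/, so it spirantizes to the fricative [z]. /pumroibaudel/ → pumroivauzel.
Rule 3 (nasal place assimilation): /m/ precedes the alveolar consonant /r/, so it assimilates in place to [n]. /pumroivauzel/ → punroivauzel.
Rule 4 (final a-epenthesis): the form ends in the consonant /l/, so [a] is inserted word-finally. /punroivauzel/ → punroivauzela.

punroivauzela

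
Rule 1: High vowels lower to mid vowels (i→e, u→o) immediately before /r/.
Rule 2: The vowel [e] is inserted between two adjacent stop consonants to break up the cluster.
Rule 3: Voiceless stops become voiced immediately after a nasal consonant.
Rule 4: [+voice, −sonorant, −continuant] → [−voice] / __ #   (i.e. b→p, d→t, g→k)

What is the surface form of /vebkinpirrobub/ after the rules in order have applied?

vebekinberrobup

Rule 1 (pre-rhotic lowering): /i/ is a high vowel immediately before /r/, so it lowers to [e]. /vebkinpirrobub/ → vebkinperrobub.
Rule 2 (stop-cluster e-epenthesis): /b/ and /k/ form a stop–stop cluster, so [e] is inserted between them. /vebkinperrobub/ → vebekinperrobub.
Rule 3 (post-nasal voicing): /p/ is a voiceless stop immediately after the nasal /n/, so it voices to [b]. /vebekinperrobub/ → vebekinberrobub.
Rule 4 (final devoicing): /b/ is a voiced stop in word-final position, so it devoices to [p]. /vebekinberrobub/ → vebekinberrobup.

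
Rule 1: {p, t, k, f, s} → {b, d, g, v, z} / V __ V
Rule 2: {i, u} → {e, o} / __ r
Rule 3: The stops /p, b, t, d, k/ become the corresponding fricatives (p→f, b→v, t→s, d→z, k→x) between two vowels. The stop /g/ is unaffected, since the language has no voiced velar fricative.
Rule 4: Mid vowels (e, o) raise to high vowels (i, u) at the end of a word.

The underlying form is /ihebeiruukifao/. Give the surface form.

Rule 1 (intervocalic voicing): /k/ is a voiceless obstruent between vowels /u/ and /i/, so it voices to [g]. /f/ is a voiceless obstruent between vowels /i/ and /a/, so it voices to [v]. /ihebeiruukifao/ → ihebeiruugivao.
Rule 2 (pre-rhotic lowering): /i/ is a high vowel immediately before /r/, so it lowers to [e]. /ihebeiruugivao/ → ihebeeruugivao.
Rule 3 (intervocalic spirantization): /b/ is a stop between vowels /e/ and /e/, so it spirantizes to the fricative [v]. /ihebeeruugivao/ → iheveeruugivao.
Rule 4 (final vowel raising): /o/ is a mid vowel in word-final position, so it raises to [u]. /iheveeruugivao/ → iheveeruugivau.

iheveeruugivau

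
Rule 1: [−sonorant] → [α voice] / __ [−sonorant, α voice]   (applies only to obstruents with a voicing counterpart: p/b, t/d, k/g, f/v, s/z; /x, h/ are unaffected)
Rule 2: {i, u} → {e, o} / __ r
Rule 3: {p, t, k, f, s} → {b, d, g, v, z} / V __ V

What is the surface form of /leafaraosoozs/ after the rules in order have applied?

leavaraozooss

Rule 1 (regressive voicing assimilation): /z/ precedes the voiceless obstruent /s/, so it devoices to [s] by assimilation. /leafaraosoozs/ → leafaraosooss.
Rule 2 (pre-rhotic lowering): no segment meets the environment; /leafaraosooss/ is unchanged.
Rule 3 (intervocalic voicing): /f/ is a voiceless obstruent between vowels /a/ and /a/, so it voices to [v]. /s/ is a voiceless obstruent between vowels /o/ and /o/, so it voices to [z]. /leafaraosooss/ → leavaraozooss.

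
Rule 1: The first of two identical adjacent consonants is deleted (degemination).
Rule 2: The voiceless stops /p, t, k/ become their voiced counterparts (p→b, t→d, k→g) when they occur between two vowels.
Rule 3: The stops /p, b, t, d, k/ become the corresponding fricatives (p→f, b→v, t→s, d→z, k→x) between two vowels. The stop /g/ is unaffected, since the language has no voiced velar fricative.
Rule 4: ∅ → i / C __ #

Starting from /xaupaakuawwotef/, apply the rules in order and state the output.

Rule 1 (degemination): /ww/ is a geminate; the first /w/ deletes. /xaupaakuawwotef/ → xaupaakuawotef.
Rule 2 (intervocalic voicing): /p/ is a voiceless stop between vowels /u/ and /a/, so it voices to [b]. /k/ is a voiceless stop between vowels /a/ and /u/, so it voices to [g]. /t/ is a voiceless stop between vowels /o/ and /e/, so it voices to [d]. /xaupaakuawotef/ → xaubaaguawodef.
Rule 3 (intervocalic spirantization): /b/ is a stop between vowels /u/ and /a/, so it spirantizes to the fricative [v]. /d/ is a stop between vowels /o/ and /e/, so it spirantizes to the fricative [z]. /xaubaaguawodef/ → xauvaaguawozef.
Rule 4 (final i-epenthesis): the form ends in the consonant /f/, so [i] is inserted word-finally. /xauvaaguawozef/ → xauvaaguawozefi.

xauvaaguawozefi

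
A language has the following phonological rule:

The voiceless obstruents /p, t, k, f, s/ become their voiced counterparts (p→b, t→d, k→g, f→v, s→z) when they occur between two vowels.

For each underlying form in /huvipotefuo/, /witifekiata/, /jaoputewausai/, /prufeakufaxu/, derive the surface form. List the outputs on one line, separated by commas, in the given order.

/huvipotefuo/: /p/ is a voiceless obstruent between vowels /i/ and /o/, so it voices to [b]. /t/ is a voiceless obstruent between vowels /o/ and /e/, so it voices to [d]. /f/ is a voiceless obstruent between vowels /e/ and /u/, so it voices to [v]. → [huvibodevuo].
/witifekiata/: /t/ is a voiceless obstruent between vowels /i/ and /i/, so it voices to [d]. /f/ is a voiceless obstruent between vowels /i/ and /e/, so it voices to [v]. /k/ is a voiceless obstruent between vowels /e/ and /i/, so it voices to [g]. /t/ is a voiceless obstruent between vowels /a/ and /a/, so it voices to [d]. → [widivegiada].
/jaoputewausai/: /p/ is a voiceless obstruent between vowels /o/ and /u/, so it voices to [b]. /t/ is a voiceless obstruent between vowels /u/ and /e/, so it voices to [d]. /s/ is a voiceless obstruent between vowels /u/ and /a/, so it voices to [z]. → [jaobudewauzai].
/prufeakufaxu/: /f/ is a voiceless obstruent between vowels /u/ and /e/, so it voices to [v]. /k/ is a voiceless obstruent between vowels /a/ and /u/, so it voices to [g]. /f/ is a voiceless obstruent between vowels /u/ and /a/, so it voices to [v]. → [pruveaguvaxu].

huvibodevuo, widivegiada, jaobudewauzai, pruveaguvaxu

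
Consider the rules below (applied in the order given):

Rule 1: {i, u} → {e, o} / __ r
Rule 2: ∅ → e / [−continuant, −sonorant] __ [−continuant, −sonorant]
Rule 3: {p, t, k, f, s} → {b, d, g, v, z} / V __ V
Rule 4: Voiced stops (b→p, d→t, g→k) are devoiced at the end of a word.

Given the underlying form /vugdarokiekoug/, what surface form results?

Rule 1 (pre-rhotic lowering): no segment meets the environment; /vugdarokiekoug/ is unchanged.
Rule 2 (stop-cluster e-epenthesis): /g/ and /d/ form a stop–stop cluster, so [e] is inserted between them. /vugdarokiekoug/ → vugedarokiekoug.
Rule 3 (intervocalic voicing): /k/ is a voiceless obstruent between vowels /o/ and /i/, so it voices to [g]. /k/ is a voiceless obstruent between vowels /e/ and /o/, so it voices to [g]. /vugedarokiekoug/ → vugedarogiegoug.
Rule 4 (final devoicing): /g/ is a voiced stop in word-final position, so it devoices to [k]. /vugedarogiegoug/ → vugedarogiegouk.

vugedarogiegouk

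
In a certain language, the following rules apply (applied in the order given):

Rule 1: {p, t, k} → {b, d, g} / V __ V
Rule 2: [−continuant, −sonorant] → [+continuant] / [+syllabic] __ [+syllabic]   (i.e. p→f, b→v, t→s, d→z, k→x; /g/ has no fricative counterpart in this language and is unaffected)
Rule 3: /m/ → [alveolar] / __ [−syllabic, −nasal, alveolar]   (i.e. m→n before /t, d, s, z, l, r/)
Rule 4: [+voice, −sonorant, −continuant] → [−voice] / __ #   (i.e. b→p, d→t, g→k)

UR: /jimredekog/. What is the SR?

jinrezegok

Rule 1 (intervocalic voicing): /k/ is a voiceless stop between vowels /e/ and /o/, so it voices to [g]. /jimredekog/ → jimredegog.
Rule 2 (intervocalic spirantization): /d/ is a stop between vowels /e/ and /e/, so it spirantizes to the fricative [z]. /jimredegog/ → jimrezegog.
Rule 3 (nasal place assimilation): /m/ precedes the alveolar consonant /r/, so it assimilates in place to [n]. /jimrezegog/ → jinrezegog.
Rule 4 (final devoicing): /g/ is a voiced stop in word-final position, so it devoices to [k]. /jinrezegog/ → jinrezegok.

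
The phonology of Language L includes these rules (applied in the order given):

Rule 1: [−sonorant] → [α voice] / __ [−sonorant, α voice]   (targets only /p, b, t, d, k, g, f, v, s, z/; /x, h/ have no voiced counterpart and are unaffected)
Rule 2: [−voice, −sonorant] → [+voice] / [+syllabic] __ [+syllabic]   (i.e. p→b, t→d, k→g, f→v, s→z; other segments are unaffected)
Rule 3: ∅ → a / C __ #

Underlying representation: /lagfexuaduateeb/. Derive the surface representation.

Rule 1 (regressive voicing assimilation): /g/ precedes the voiceless obstruent /f/, so it devoices to [k] by assimilation. /lagfexuaduateeb/ → lakfexuaduateeb.
Rule 2 (intervocalic voicing): /t/ is a voiceless obstruent between vowels /a/ and /e/, so it voices to [d]. /lakfexuaduateeb/ → lakfexuaduadeeb.
Rule 3 (final a-epenthesis): the form ends in the consonant /b/, so [a] is inserted word-finally. /lakfexuaduadeeb/ → lakfexuaduadeeba.

lakfexuaduadeeba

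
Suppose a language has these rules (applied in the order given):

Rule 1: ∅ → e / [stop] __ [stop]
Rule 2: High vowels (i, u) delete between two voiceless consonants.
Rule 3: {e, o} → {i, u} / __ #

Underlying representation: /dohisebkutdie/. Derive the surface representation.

dohsebektedii

Rule 1 (stop-cluster e-epenthesis): /b/ and /k/ form a stop–stop cluster, so [e] is inserted between them. /t/ and /d/ form a stop–stop cluster, so [e] is inserted between them. /dohisebkutdie/ → dohisebekutedie.
Rule 2 (high vowel syncope): /i/ is a high vowel flanked by voiceless consonants /h/ and /s/, so it deletes. /u/ is a high vowel flanked by voiceless consonants /k/ and /t/, so it deletes. /dohisebekutedie/ → dohsebektedie.
Rule 3 (final vowel raising): /e/ is a mid vowel in word-final position, so it raises to [i]. /dohsebektedie/ → dohsebektedii.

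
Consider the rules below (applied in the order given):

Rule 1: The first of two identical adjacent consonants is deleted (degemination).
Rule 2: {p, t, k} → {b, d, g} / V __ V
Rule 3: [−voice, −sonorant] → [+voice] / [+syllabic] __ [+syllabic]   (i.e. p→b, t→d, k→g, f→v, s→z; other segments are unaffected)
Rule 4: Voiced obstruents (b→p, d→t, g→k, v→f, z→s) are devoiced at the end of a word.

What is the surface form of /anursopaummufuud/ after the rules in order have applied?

Rule 1 (degemination): /mm/ is a geminate; the first /m/ deletes. /anursopaummufuud/ → anursopaumufuud.
Rule 2 (intervocalic voicing): /p/ is a voiceless stop between vowels /o/ and /a/, so it voices to [b]. /anursopaumufuud/ → anursobaumufuud.
Rule 3 (intervocalic voicing): /f/ is a voiceless obstruent between vowels /u/ and /u/, so it voices to [v]. /anursobaumufuud/ → anursobaumuvuud.
Rule 4 (final devoicing): /d/ is a voiced obstruent in word-final position, so it devoices to [t]. /anursobaumuvuud/ → anursobaumuvuut.

anursobaumuvuut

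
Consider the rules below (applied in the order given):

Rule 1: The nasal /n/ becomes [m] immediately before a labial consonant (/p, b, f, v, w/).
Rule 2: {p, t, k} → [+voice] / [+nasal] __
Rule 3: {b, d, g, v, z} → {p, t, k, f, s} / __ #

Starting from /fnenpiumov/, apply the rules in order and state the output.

fnembiumof

Rule 1 (nasal place assimilation): /n/ precedes the labial consonant /p/, so it assimilates in place to [m]. /fnenpiumov/ → fnempiumov.
Rule 2 (post-nasal voicing): /p/ is a voiceless stop immediately after the nasal /m/, so it voices to [b]. /fnempiumov/ → fnembiumov.
Rule 3 (final devoicing): /v/ is a voiced obstruent in word-final position, so it devoices to [f]. /fnembiumov/ → fnembiumof.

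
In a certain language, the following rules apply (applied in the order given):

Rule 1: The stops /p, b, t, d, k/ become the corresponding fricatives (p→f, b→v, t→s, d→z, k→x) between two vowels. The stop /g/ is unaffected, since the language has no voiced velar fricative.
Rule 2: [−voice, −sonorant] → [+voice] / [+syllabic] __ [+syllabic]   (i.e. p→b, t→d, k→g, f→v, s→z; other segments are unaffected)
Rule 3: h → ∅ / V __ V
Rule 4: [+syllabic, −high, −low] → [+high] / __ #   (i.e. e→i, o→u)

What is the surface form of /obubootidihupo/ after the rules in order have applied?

Rule 1 (intervocalic spirantization): /b/ is a stop between vowels /o/ and /u/, so it spirantizes to the fricative [v]. /b/ is a stop between vowels /u/ and /o/, so it spirantizes to the fricative [v]. /t/ is a stop between vowels /o/ and /i/, so it spirantizes to the fricative [s]. /d/ is a stop between vowels /i/ and /i/, so it spirantizes to the fricative [z]. /p/ is a stop between vowels /u/ and /o/, so it spirantizes to the fricative [f]. /obubootidihupo/ → ovuvoosizihufo.
Rule 2 (intervocalic voicing): /s/ is a voiceless obstruent between vowels /o/ and /i/, so it voices to [z]. /f/ is a voiceless obstruent between vowels /u/ and /o/, so it voices to [v]. /ovuvoosizihufo/ → ovuvoozizihuvo.
Rule 3 (intervocalic h-deletion): /h/ occurs between vowels /i/ and /u/, so it deletes. /ovuvoozizihuvo/ → ovuvooziziuvo.
Rule 4 (final vowel raising): /o/ is a mid vowel in word-final position, so it raises to [u]. /ovuvooziziuvo/ → ovuvooziziuvu.

ovuvooziziuvu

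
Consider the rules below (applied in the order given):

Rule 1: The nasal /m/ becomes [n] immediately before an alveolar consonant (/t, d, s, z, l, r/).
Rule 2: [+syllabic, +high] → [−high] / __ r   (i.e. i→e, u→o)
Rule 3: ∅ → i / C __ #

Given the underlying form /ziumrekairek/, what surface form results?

Rule 1 (nasal place assimilation): /m/ precedes the alveolar consonant /r/, so it assimilates in place to [n]. /ziumrekairek/ → ziunrekairek.
Rule 2 (pre-rhotic lowering): /i/ is a high vowel immediately before /r/, so it lowers to [e]. /ziunrekairek/ → ziunrekaerek.
Rule 3 (final i-epenthesis): the form ends in the consonant /k/, so [i] is inserted word-finally. /ziunrekaerek/ → ziunrekaereki.

ziunrekaereki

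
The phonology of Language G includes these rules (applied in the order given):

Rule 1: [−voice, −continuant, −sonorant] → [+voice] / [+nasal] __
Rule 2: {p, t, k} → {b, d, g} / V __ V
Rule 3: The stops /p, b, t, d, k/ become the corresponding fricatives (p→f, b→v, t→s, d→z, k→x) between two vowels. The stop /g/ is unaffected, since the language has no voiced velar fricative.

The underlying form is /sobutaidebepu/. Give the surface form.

sovuzaizevevu

Rule 1 (post-nasal voicing): no segment meets the environment; /sobutaidebepu/ is unchanged.
Rule 2 (intervocalic voicing): /t/ is a voiceless stop between vowels /u/ and /a/, so it voices to [d]. /p/ is a voiceless stop between vowels /e/ and /u/, so it voices to [b]. /sobutaidebepu/ → sobudaidebebu.
Rule 3 (intervocalic spirantization): /b/ is a stop between vowels /o/ and /u/, so it spirantizes to the fricative [v]. /d/ is a stop between vowels /u/ and /a/, so it spirantizes to the fricative [z]. /d/ is a stop between vowels /i/ and /e/, so it spirantizes to the fricative [z]. /b/ is a stop between vowels /e/ and /e/, so it spirantizes to the fricative [v]. /b/ is a stop between vowels /e/ and /u/, so it spirantizes to the fricative [v]. /sobudaidebebu/ → sovuzaizevevu.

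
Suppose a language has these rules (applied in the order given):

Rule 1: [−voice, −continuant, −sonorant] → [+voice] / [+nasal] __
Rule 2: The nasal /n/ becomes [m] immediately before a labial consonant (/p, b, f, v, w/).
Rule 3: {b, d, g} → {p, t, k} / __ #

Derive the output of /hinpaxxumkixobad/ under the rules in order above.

himbaxxumgixobat

Rule 1 (post-nasal voicing): /p/ is a voiceless stop immediately after the nasal /n/, so it voices to [b]. /k/ is a voiceless stop immediately after the nasal /m/, so it voices to [g]. /hinpaxxumkixobad/ → hinbaxxumgixobad.
Rule 2 (nasal place assimilation): /n/ precedes the labial consonant /b/, so it assimilates in place to [m]. /hinbaxxumgixobad/ → himbaxxumgixobad.
Rule 3 (final devoicing): /d/ is a voiced stop in word-final position, so it devoices to [t]. /himbaxxumgixobad/ → himbaxxumgixobat.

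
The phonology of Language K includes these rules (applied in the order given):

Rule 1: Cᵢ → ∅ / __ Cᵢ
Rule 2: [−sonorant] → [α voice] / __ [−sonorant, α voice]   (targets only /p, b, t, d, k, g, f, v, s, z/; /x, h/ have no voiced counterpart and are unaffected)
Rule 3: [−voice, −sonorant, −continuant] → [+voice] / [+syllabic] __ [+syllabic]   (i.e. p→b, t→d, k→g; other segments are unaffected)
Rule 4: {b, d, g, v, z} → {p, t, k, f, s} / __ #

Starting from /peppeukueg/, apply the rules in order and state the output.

Rule 1 (degemination): /pp/ is a geminate; the first /p/ deletes. /peppeukueg/ → pepeukueg.
Rule 2 (regressive voicing assimilation): no segment meets the environment; /pepeukueg/ is unchanged.
Rule 3 (intervocalic voicing): /p/ is a voiceless stop between vowels /e/ and /e/, so it voices to [b]. /k/ is a voiceless stop between vowels /u/ and /u/, so it voices to [g]. /pepeukueg/ → pebeugueg.
Rule 4 (final devoicing): /g/ is a voiced obstruent in word-final position, so it devoices to [k]. /pebeugueg/ → pebeuguek.

pebeuguek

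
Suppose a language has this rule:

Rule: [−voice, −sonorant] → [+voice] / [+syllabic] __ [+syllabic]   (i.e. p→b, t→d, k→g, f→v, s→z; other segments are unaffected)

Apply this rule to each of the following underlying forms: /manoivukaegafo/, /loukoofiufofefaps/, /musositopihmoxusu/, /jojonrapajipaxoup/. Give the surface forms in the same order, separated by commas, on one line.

/manoivukaegafo/: /k/ is a voiceless obstruent between vowels /u/ and /a/, so it voices to [g]. /f/ is a voiceless obstruent between vowels /a/ and /o/, so it voices to [v]. → [manoivugaegavo].
/loukoofiufofefaps/: /k/ is a voiceless obstruent between vowels /u/ and /o/, so it voices to [g]. /f/ is a voiceless obstruent between vowels /o/ and /i/, so it voices to [v]. /f/ is a voiceless obstruent between vowels /u/ and /o/, so it voices to [v]. /f/ is a voiceless obstruent between vowels /o/ and /e/, so it voices to [v]. /f/ is a voiceless obstruent between vowels /e/ and /a/, so it voices to [v]. → [lougooviuvovevaps].
/musositopihmoxusu/: /s/ is a voiceless obstruent between vowels /u/ and /o/, so it voices to [z]. /s/ is a voiceless obstruent between vowels /o/ and /i/, so it voices to [z]. /t/ is a voiceless obstruent between vowels /i/ and /o/, so it voices to [d]. /p/ is a voiceless obstruent between vowels /o/ and /i/, so it voices to [b]. /s/ is a voiceless obstruent between vowels /u/ and /u/, so it voices to [z]. → [muzozidobihmoxuzu].
/jojonrapajipaxoup/: /p/ is a voiceless obstruent between vowels /a/ and /a/, so it voices to [b]. /p/ is a voiceless obstruent between vowels /i/ and /a/, so it voices to [b]. → [jojonrabajibaxoup].

manoivugaegavo, lougooviuvovevaps, muzozidobihmoxuzu, jojonrabajibaxoup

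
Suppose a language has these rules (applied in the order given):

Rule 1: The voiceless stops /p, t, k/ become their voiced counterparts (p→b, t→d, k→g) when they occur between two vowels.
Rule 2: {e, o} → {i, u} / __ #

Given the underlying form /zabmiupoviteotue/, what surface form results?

Rule 1 (intervocalic voicing): /p/ is a voiceless stop between vowels /u/ and /o/, so it voices to [b]. /t/ is a voiceless stop between vowels /i/ and /e/, so it voices to [d]. /t/ is a voiceless stop between vowels /o/ and /u/, so it voices to [d]. /zabmiupoviteotue/ → zabmiubovideodue.
Rule 2 (final vowel raising): /e/ is a mid vowel in word-final position, so it raises to [i]. /zabmiubovideodue/ → zabmiubovideodui.

zabmiubovideodui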